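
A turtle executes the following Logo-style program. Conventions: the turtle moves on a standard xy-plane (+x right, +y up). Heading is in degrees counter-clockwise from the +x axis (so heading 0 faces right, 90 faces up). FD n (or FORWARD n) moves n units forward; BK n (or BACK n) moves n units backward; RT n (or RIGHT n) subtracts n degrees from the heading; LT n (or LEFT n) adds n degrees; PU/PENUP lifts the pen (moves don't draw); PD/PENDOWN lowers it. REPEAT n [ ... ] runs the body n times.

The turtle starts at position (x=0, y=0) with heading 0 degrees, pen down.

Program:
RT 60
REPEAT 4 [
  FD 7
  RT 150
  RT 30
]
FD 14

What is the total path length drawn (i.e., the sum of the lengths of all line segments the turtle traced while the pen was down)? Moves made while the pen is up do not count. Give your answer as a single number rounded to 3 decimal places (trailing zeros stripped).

Answer: 42

Derivation:
Executing turtle program step by step:
Start: pos=(0,0), heading=0, pen down
RT 60: heading 0 -> 300
REPEAT 4 [
  -- iteration 1/4 --
  FD 7: (0,0) -> (3.5,-6.062) [heading=300, draw]
  RT 150: heading 300 -> 150
  RT 30: heading 150 -> 120
  -- iteration 2/4 --
  FD 7: (3.5,-6.062) -> (0,0) [heading=120, draw]
  RT 150: heading 120 -> 330
  RT 30: heading 330 -> 300
  -- iteration 3/4 --
  FD 7: (0,0) -> (3.5,-6.062) [heading=300, draw]
  RT 150: heading 300 -> 150
  RT 30: heading 150 -> 120
  -- iteration 4/4 --
  FD 7: (3.5,-6.062) -> (0,0) [heading=120, draw]
  RT 150: heading 120 -> 330
  RT 30: heading 330 -> 300
]
FD 14: (0,0) -> (7,-12.124) [heading=300, draw]
Final: pos=(7,-12.124), heading=300, 5 segment(s) drawn

Segment lengths:
  seg 1: (0,0) -> (3.5,-6.062), length = 7
  seg 2: (3.5,-6.062) -> (0,0), length = 7
  seg 3: (0,0) -> (3.5,-6.062), length = 7
  seg 4: (3.5,-6.062) -> (0,0), length = 7
  seg 5: (0,0) -> (7,-12.124), length = 14
Total = 42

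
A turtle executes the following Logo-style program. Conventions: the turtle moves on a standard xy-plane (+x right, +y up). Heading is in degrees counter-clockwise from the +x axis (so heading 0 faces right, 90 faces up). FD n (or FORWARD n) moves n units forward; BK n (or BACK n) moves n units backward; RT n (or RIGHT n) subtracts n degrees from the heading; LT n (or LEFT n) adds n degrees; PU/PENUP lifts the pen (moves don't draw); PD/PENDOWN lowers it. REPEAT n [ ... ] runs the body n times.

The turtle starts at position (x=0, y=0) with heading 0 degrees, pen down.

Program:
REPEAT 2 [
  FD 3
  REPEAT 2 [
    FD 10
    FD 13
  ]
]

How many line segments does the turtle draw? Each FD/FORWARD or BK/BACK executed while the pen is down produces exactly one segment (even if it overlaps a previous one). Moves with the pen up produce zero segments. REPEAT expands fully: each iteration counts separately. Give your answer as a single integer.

Answer: 10

Derivation:
Executing turtle program step by step:
Start: pos=(0,0), heading=0, pen down
REPEAT 2 [
  -- iteration 1/2 --
  FD 3: (0,0) -> (3,0) [heading=0, draw]
  REPEAT 2 [
    -- iteration 1/2 --
    FD 10: (3,0) -> (13,0) [heading=0, draw]
    FD 13: (13,0) -> (26,0) [heading=0, draw]
    -- iteration 2/2 --
    FD 10: (26,0) -> (36,0) [heading=0, draw]
    FD 13: (36,0) -> (49,0) [heading=0, draw]
  ]
  -- iteration 2/2 --
  FD 3: (49,0) -> (52,0) [heading=0, draw]
  REPEAT 2 [
    -- iteration 1/2 --
    FD 10: (52,0) -> (62,0) [heading=0, draw]
    FD 13: (62,0) -> (75,0) [heading=0, draw]
    -- iteration 2/2 --
    FD 10: (75,0) -> (85,0) [heading=0, draw]
    FD 13: (85,0) -> (98,0) [heading=0, draw]
  ]
]
Final: pos=(98,0), heading=0, 10 segment(s) drawn
Segments drawn: 10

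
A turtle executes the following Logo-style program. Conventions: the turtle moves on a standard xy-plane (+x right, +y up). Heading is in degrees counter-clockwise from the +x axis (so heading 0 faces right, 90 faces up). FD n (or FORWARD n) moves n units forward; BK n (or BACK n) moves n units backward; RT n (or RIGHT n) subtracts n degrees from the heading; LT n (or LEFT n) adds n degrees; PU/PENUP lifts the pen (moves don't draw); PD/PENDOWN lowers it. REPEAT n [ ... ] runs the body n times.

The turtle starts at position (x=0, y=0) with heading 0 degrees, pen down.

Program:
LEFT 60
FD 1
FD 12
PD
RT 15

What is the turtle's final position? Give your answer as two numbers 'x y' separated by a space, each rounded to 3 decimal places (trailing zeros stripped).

Executing turtle program step by step:
Start: pos=(0,0), heading=0, pen down
LT 60: heading 0 -> 60
FD 1: (0,0) -> (0.5,0.866) [heading=60, draw]
FD 12: (0.5,0.866) -> (6.5,11.258) [heading=60, draw]
PD: pen down
RT 15: heading 60 -> 45
Final: pos=(6.5,11.258), heading=45, 2 segment(s) drawn

Answer: 6.5 11.258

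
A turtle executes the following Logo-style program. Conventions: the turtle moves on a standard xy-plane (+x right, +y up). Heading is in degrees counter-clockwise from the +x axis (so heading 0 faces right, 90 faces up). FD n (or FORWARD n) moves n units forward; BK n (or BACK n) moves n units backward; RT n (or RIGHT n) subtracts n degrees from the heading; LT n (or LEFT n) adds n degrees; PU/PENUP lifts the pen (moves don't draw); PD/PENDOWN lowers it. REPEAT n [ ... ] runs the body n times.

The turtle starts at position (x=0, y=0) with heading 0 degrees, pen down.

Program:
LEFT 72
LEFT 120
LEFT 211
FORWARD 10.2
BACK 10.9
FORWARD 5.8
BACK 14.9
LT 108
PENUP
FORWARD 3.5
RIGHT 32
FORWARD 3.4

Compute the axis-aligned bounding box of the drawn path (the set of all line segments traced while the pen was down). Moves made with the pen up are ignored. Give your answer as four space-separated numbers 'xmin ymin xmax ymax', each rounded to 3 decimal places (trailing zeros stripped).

Executing turtle program step by step:
Start: pos=(0,0), heading=0, pen down
LT 72: heading 0 -> 72
LT 120: heading 72 -> 192
LT 211: heading 192 -> 43
FD 10.2: (0,0) -> (7.46,6.956) [heading=43, draw]
BK 10.9: (7.46,6.956) -> (-0.512,-0.477) [heading=43, draw]
FD 5.8: (-0.512,-0.477) -> (3.73,3.478) [heading=43, draw]
BK 14.9: (3.73,3.478) -> (-7.167,-6.684) [heading=43, draw]
LT 108: heading 43 -> 151
PU: pen up
FD 3.5: (-7.167,-6.684) -> (-10.228,-4.987) [heading=151, move]
RT 32: heading 151 -> 119
FD 3.4: (-10.228,-4.987) -> (-11.877,-2.013) [heading=119, move]
Final: pos=(-11.877,-2.013), heading=119, 4 segment(s) drawn

Segment endpoints: x in {-7.167, -0.512, 0, 3.73, 7.46}, y in {-6.684, -0.477, 0, 3.478, 6.956}
xmin=-7.167, ymin=-6.684, xmax=7.46, ymax=6.956

Answer: -7.167 -6.684 7.46 6.956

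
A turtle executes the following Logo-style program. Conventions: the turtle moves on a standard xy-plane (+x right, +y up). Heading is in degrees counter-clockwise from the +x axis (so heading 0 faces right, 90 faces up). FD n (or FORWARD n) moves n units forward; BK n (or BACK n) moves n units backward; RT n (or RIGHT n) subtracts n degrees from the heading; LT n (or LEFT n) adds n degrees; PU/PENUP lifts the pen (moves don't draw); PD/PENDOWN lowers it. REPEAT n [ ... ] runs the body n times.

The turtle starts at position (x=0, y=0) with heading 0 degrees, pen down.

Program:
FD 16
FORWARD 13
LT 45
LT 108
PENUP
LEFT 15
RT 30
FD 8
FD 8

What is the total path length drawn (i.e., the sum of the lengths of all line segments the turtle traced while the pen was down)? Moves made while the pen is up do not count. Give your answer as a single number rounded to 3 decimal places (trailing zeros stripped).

Answer: 29

Derivation:
Executing turtle program step by step:
Start: pos=(0,0), heading=0, pen down
FD 16: (0,0) -> (16,0) [heading=0, draw]
FD 13: (16,0) -> (29,0) [heading=0, draw]
LT 45: heading 0 -> 45
LT 108: heading 45 -> 153
PU: pen up
LT 15: heading 153 -> 168
RT 30: heading 168 -> 138
FD 8: (29,0) -> (23.055,5.353) [heading=138, move]
FD 8: (23.055,5.353) -> (17.11,10.706) [heading=138, move]
Final: pos=(17.11,10.706), heading=138, 2 segment(s) drawn

Segment lengths:
  seg 1: (0,0) -> (16,0), length = 16
  seg 2: (16,0) -> (29,0), length = 13
Total = 29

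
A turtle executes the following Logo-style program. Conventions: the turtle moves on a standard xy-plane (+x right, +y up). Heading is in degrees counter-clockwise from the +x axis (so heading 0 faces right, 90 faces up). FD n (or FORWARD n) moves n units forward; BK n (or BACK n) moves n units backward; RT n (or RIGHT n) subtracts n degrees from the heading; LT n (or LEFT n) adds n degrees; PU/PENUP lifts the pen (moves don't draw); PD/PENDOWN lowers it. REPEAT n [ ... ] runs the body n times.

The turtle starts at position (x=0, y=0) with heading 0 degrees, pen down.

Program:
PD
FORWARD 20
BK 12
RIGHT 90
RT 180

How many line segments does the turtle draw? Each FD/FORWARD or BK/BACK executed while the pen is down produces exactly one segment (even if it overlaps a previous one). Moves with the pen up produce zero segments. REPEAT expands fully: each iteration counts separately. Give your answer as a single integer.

Executing turtle program step by step:
Start: pos=(0,0), heading=0, pen down
PD: pen down
FD 20: (0,0) -> (20,0) [heading=0, draw]
BK 12: (20,0) -> (8,0) [heading=0, draw]
RT 90: heading 0 -> 270
RT 180: heading 270 -> 90
Final: pos=(8,0), heading=90, 2 segment(s) drawn
Segments drawn: 2

Answer: 2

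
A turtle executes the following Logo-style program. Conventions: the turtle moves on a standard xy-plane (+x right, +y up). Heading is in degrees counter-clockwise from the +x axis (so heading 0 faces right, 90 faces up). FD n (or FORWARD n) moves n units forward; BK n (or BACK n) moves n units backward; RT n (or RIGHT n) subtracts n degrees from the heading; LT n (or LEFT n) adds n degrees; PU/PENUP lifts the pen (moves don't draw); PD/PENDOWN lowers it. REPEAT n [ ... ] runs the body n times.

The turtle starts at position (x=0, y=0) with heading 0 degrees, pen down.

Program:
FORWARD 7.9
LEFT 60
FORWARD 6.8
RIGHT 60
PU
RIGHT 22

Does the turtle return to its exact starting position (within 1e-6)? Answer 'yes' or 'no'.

Answer: no

Derivation:
Executing turtle program step by step:
Start: pos=(0,0), heading=0, pen down
FD 7.9: (0,0) -> (7.9,0) [heading=0, draw]
LT 60: heading 0 -> 60
FD 6.8: (7.9,0) -> (11.3,5.889) [heading=60, draw]
RT 60: heading 60 -> 0
PU: pen up
RT 22: heading 0 -> 338
Final: pos=(11.3,5.889), heading=338, 2 segment(s) drawn

Start position: (0, 0)
Final position: (11.3, 5.889)
Distance = 12.742; >= 1e-6 -> NOT closed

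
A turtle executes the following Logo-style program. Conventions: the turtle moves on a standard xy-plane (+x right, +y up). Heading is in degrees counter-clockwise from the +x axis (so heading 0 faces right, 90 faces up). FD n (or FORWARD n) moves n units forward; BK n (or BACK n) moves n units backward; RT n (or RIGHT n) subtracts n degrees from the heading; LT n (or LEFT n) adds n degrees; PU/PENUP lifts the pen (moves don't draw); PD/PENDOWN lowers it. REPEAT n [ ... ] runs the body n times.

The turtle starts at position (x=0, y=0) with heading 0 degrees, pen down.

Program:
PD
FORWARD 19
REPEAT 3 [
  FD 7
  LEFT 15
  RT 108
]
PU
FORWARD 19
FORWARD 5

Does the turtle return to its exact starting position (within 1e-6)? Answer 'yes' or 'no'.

Executing turtle program step by step:
Start: pos=(0,0), heading=0, pen down
PD: pen down
FD 19: (0,0) -> (19,0) [heading=0, draw]
REPEAT 3 [
  -- iteration 1/3 --
  FD 7: (19,0) -> (26,0) [heading=0, draw]
  LT 15: heading 0 -> 15
  RT 108: heading 15 -> 267
  -- iteration 2/3 --
  FD 7: (26,0) -> (25.634,-6.99) [heading=267, draw]
  LT 15: heading 267 -> 282
  RT 108: heading 282 -> 174
  -- iteration 3/3 --
  FD 7: (25.634,-6.99) -> (18.672,-6.259) [heading=174, draw]
  LT 15: heading 174 -> 189
  RT 108: heading 189 -> 81
]
PU: pen up
FD 19: (18.672,-6.259) -> (21.644,12.507) [heading=81, move]
FD 5: (21.644,12.507) -> (22.426,17.446) [heading=81, move]
Final: pos=(22.426,17.446), heading=81, 4 segment(s) drawn

Start position: (0, 0)
Final position: (22.426, 17.446)
Distance = 28.413; >= 1e-6 -> NOT closed

Answer: no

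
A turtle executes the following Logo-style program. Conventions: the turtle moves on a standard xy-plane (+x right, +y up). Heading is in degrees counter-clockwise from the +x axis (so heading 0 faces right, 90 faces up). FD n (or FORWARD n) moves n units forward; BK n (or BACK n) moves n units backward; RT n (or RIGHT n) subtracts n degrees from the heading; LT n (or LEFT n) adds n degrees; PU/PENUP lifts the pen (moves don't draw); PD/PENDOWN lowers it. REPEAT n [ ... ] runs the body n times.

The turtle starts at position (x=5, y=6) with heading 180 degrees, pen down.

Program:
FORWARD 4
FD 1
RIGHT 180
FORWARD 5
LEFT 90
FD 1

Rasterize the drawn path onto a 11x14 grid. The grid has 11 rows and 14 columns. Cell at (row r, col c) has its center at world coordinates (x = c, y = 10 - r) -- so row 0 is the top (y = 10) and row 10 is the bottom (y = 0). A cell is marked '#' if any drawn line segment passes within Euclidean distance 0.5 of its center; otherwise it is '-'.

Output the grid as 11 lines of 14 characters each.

Segment 0: (5,6) -> (1,6)
Segment 1: (1,6) -> (0,6)
Segment 2: (0,6) -> (5,6)
Segment 3: (5,6) -> (5,7)

Answer: --------------
--------------
--------------
-----#--------
######--------
--------------
--------------
--------------
--------------
--------------
--------------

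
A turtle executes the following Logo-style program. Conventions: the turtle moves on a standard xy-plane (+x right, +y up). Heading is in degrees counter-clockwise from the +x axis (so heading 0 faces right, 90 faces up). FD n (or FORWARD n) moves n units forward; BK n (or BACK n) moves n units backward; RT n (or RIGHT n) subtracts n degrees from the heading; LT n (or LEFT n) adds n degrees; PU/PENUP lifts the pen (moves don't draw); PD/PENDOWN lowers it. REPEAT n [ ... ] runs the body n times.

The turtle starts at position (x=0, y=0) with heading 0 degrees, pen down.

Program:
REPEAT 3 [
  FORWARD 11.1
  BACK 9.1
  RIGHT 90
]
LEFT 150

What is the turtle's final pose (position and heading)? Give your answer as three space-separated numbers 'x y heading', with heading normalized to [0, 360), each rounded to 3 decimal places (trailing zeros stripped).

Answer: 0 -2 240

Derivation:
Executing turtle program step by step:
Start: pos=(0,0), heading=0, pen down
REPEAT 3 [
  -- iteration 1/3 --
  FD 11.1: (0,0) -> (11.1,0) [heading=0, draw]
  BK 9.1: (11.1,0) -> (2,0) [heading=0, draw]
  RT 90: heading 0 -> 270
  -- iteration 2/3 --
  FD 11.1: (2,0) -> (2,-11.1) [heading=270, draw]
  BK 9.1: (2,-11.1) -> (2,-2) [heading=270, draw]
  RT 90: heading 270 -> 180
  -- iteration 3/3 --
  FD 11.1: (2,-2) -> (-9.1,-2) [heading=180, draw]
  BK 9.1: (-9.1,-2) -> (0,-2) [heading=180, draw]
  RT 90: heading 180 -> 90
]
LT 150: heading 90 -> 240
Final: pos=(0,-2), heading=240, 6 segment(s) drawn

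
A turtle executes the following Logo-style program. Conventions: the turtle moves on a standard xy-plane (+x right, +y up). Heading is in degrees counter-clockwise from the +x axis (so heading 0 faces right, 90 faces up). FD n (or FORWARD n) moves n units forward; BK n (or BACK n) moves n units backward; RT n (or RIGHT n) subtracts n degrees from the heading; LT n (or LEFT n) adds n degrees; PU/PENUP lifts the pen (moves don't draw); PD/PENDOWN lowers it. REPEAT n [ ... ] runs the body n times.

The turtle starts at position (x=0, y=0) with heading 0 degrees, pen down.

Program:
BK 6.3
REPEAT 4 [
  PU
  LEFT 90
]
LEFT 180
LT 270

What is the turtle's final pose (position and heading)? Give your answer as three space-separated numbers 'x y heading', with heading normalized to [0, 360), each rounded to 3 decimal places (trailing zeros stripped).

Answer: -6.3 0 90

Derivation:
Executing turtle program step by step:
Start: pos=(0,0), heading=0, pen down
BK 6.3: (0,0) -> (-6.3,0) [heading=0, draw]
REPEAT 4 [
  -- iteration 1/4 --
  PU: pen up
  LT 90: heading 0 -> 90
  -- iteration 2/4 --
  PU: pen up
  LT 90: heading 90 -> 180
  -- iteration 3/4 --
  PU: pen up
  LT 90: heading 180 -> 270
  -- iteration 4/4 --
  PU: pen up
  LT 90: heading 270 -> 0
]
LT 180: heading 0 -> 180
LT 270: heading 180 -> 90
Final: pos=(-6.3,0), heading=90, 1 segment(s) drawn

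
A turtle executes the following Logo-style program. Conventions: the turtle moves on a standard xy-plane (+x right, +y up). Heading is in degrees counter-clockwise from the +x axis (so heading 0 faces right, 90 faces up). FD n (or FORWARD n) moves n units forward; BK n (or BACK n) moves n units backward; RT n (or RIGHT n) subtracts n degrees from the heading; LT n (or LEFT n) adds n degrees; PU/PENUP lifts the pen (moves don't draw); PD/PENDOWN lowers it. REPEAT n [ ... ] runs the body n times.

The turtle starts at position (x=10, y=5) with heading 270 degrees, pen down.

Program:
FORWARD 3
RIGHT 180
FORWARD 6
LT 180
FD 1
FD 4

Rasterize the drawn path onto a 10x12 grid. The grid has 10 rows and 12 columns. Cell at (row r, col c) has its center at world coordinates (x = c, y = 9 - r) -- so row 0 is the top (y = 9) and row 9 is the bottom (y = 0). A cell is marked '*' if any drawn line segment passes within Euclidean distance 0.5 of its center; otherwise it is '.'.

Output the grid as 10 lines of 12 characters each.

Segment 0: (10,5) -> (10,2)
Segment 1: (10,2) -> (10,8)
Segment 2: (10,8) -> (10,7)
Segment 3: (10,7) -> (10,3)

Answer: ............
..........*.
..........*.
..........*.
..........*.
..........*.
..........*.
..........*.
............
............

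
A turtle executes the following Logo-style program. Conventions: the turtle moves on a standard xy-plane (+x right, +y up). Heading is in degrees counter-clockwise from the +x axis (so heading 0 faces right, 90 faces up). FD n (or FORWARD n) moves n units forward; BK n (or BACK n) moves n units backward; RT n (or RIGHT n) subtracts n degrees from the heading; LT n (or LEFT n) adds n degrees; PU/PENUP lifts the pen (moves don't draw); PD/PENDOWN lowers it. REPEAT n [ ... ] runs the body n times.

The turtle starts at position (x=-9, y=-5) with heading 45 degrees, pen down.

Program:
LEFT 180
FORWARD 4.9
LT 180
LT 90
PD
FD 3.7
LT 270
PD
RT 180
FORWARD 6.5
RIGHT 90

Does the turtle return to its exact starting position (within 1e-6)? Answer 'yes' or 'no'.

Answer: no

Derivation:
Executing turtle program step by step:
Start: pos=(-9,-5), heading=45, pen down
LT 180: heading 45 -> 225
FD 4.9: (-9,-5) -> (-12.465,-8.465) [heading=225, draw]
LT 180: heading 225 -> 45
LT 90: heading 45 -> 135
PD: pen down
FD 3.7: (-12.465,-8.465) -> (-15.081,-5.849) [heading=135, draw]
LT 270: heading 135 -> 45
PD: pen down
RT 180: heading 45 -> 225
FD 6.5: (-15.081,-5.849) -> (-19.677,-10.445) [heading=225, draw]
RT 90: heading 225 -> 135
Final: pos=(-19.677,-10.445), heading=135, 3 segment(s) drawn

Start position: (-9, -5)
Final position: (-19.677, -10.445)
Distance = 11.985; >= 1e-6 -> NOT closed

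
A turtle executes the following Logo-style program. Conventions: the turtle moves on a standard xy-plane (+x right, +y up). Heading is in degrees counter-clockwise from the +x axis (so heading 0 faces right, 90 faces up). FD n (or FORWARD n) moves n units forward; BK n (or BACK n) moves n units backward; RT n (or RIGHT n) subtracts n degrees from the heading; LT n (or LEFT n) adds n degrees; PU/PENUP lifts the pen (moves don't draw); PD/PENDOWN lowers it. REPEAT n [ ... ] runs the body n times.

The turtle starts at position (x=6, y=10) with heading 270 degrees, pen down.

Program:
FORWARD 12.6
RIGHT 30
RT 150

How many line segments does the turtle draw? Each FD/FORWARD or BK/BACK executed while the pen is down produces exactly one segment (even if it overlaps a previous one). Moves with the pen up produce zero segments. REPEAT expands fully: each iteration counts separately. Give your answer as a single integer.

Executing turtle program step by step:
Start: pos=(6,10), heading=270, pen down
FD 12.6: (6,10) -> (6,-2.6) [heading=270, draw]
RT 30: heading 270 -> 240
RT 150: heading 240 -> 90
Final: pos=(6,-2.6), heading=90, 1 segment(s) drawn
Segments drawn: 1

Answer: 1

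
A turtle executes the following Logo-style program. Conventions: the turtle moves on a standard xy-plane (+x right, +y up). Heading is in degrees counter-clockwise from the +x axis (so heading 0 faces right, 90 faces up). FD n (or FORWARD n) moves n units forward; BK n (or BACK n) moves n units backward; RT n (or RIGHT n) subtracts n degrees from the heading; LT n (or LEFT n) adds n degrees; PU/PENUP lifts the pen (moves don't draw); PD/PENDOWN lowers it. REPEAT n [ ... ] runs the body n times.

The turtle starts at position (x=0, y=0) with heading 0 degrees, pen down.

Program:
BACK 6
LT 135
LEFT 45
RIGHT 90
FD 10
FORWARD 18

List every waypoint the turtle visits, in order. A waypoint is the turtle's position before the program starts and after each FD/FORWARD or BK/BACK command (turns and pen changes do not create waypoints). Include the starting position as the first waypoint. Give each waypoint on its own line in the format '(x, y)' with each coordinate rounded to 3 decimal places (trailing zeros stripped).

Executing turtle program step by step:
Start: pos=(0,0), heading=0, pen down
BK 6: (0,0) -> (-6,0) [heading=0, draw]
LT 135: heading 0 -> 135
LT 45: heading 135 -> 180
RT 90: heading 180 -> 90
FD 10: (-6,0) -> (-6,10) [heading=90, draw]
FD 18: (-6,10) -> (-6,28) [heading=90, draw]
Final: pos=(-6,28), heading=90, 3 segment(s) drawn
Waypoints (4 total):
(0, 0)
(-6, 0)
(-6, 10)
(-6, 28)

Answer: (0, 0)
(-6, 0)
(-6, 10)
(-6, 28)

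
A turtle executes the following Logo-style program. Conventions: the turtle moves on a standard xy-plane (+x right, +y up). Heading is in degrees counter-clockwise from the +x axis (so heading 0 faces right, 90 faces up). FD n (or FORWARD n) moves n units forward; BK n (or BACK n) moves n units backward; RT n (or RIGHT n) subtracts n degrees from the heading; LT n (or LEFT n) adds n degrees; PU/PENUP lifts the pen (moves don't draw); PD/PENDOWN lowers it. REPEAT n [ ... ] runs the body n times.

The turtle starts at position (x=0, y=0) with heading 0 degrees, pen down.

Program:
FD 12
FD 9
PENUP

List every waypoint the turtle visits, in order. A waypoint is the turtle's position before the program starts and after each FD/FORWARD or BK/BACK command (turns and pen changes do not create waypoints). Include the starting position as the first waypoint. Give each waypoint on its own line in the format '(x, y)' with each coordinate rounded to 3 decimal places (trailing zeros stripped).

Executing turtle program step by step:
Start: pos=(0,0), heading=0, pen down
FD 12: (0,0) -> (12,0) [heading=0, draw]
FD 9: (12,0) -> (21,0) [heading=0, draw]
PU: pen up
Final: pos=(21,0), heading=0, 2 segment(s) drawn
Waypoints (3 total):
(0, 0)
(12, 0)
(21, 0)

Answer: (0, 0)
(12, 0)
(21, 0)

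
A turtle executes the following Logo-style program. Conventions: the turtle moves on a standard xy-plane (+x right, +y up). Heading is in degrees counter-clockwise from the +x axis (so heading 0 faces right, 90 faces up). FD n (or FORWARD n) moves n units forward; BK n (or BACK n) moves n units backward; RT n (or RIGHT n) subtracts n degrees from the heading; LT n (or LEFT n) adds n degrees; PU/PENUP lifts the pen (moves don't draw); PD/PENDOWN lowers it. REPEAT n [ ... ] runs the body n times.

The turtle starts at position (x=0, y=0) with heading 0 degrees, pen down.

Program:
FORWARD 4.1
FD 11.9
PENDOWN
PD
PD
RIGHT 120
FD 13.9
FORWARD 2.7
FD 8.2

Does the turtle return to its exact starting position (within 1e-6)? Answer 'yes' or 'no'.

Executing turtle program step by step:
Start: pos=(0,0), heading=0, pen down
FD 4.1: (0,0) -> (4.1,0) [heading=0, draw]
FD 11.9: (4.1,0) -> (16,0) [heading=0, draw]
PD: pen down
PD: pen down
PD: pen down
RT 120: heading 0 -> 240
FD 13.9: (16,0) -> (9.05,-12.038) [heading=240, draw]
FD 2.7: (9.05,-12.038) -> (7.7,-14.376) [heading=240, draw]
FD 8.2: (7.7,-14.376) -> (3.6,-21.477) [heading=240, draw]
Final: pos=(3.6,-21.477), heading=240, 5 segment(s) drawn

Start position: (0, 0)
Final position: (3.6, -21.477)
Distance = 21.777; >= 1e-6 -> NOT closed

Answer: no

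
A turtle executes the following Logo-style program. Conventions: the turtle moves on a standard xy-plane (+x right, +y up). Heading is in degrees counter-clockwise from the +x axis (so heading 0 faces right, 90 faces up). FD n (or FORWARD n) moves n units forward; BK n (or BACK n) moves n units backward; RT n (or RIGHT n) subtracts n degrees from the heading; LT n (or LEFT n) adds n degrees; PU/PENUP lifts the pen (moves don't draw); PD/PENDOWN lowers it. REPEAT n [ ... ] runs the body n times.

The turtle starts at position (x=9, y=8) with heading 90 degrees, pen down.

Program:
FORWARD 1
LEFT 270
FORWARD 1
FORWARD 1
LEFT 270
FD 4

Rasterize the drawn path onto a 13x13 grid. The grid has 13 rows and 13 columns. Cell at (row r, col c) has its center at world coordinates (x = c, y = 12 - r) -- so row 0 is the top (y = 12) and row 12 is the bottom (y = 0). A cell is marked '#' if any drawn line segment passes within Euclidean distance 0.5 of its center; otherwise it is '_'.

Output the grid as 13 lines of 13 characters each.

Answer: _____________
_____________
_____________
_________###_
_________#_#_
___________#_
___________#_
___________#_
_____________
_____________
_____________
_____________
_____________

Derivation:
Segment 0: (9,8) -> (9,9)
Segment 1: (9,9) -> (10,9)
Segment 2: (10,9) -> (11,9)
Segment 3: (11,9) -> (11,5)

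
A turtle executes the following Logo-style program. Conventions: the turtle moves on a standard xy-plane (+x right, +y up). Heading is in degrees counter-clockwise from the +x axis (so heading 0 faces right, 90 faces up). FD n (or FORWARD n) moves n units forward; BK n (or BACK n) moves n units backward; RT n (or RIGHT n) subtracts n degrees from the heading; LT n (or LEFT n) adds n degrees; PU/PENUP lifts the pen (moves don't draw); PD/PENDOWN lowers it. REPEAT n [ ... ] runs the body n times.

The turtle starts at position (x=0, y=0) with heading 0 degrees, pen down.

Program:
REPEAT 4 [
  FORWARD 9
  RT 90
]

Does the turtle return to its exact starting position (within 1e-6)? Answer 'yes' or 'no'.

Answer: yes

Derivation:
Executing turtle program step by step:
Start: pos=(0,0), heading=0, pen down
REPEAT 4 [
  -- iteration 1/4 --
  FD 9: (0,0) -> (9,0) [heading=0, draw]
  RT 90: heading 0 -> 270
  -- iteration 2/4 --
  FD 9: (9,0) -> (9,-9) [heading=270, draw]
  RT 90: heading 270 -> 180
  -- iteration 3/4 --
  FD 9: (9,-9) -> (0,-9) [heading=180, draw]
  RT 90: heading 180 -> 90
  -- iteration 4/4 --
  FD 9: (0,-9) -> (0,0) [heading=90, draw]
  RT 90: heading 90 -> 0
]
Final: pos=(0,0), heading=0, 4 segment(s) drawn

Start position: (0, 0)
Final position: (0, 0)
Distance = 0; < 1e-6 -> CLOSED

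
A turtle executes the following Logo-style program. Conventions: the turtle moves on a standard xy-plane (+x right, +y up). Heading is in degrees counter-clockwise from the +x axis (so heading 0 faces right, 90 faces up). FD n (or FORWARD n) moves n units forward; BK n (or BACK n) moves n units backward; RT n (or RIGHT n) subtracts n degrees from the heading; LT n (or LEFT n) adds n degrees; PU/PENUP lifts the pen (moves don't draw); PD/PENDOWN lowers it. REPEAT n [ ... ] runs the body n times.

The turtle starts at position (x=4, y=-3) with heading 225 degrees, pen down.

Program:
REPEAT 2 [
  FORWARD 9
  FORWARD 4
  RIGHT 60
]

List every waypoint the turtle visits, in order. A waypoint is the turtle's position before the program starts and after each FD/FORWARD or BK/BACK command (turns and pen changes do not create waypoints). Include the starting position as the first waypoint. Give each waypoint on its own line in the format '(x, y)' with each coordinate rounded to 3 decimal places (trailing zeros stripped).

Executing turtle program step by step:
Start: pos=(4,-3), heading=225, pen down
REPEAT 2 [
  -- iteration 1/2 --
  FD 9: (4,-3) -> (-2.364,-9.364) [heading=225, draw]
  FD 4: (-2.364,-9.364) -> (-5.192,-12.192) [heading=225, draw]
  RT 60: heading 225 -> 165
  -- iteration 2/2 --
  FD 9: (-5.192,-12.192) -> (-13.886,-9.863) [heading=165, draw]
  FD 4: (-13.886,-9.863) -> (-17.749,-8.828) [heading=165, draw]
  RT 60: heading 165 -> 105
]
Final: pos=(-17.749,-8.828), heading=105, 4 segment(s) drawn
Waypoints (5 total):
(4, -3)
(-2.364, -9.364)
(-5.192, -12.192)
(-13.886, -9.863)
(-17.749, -8.828)

Answer: (4, -3)
(-2.364, -9.364)
(-5.192, -12.192)
(-13.886, -9.863)
(-17.749, -8.828)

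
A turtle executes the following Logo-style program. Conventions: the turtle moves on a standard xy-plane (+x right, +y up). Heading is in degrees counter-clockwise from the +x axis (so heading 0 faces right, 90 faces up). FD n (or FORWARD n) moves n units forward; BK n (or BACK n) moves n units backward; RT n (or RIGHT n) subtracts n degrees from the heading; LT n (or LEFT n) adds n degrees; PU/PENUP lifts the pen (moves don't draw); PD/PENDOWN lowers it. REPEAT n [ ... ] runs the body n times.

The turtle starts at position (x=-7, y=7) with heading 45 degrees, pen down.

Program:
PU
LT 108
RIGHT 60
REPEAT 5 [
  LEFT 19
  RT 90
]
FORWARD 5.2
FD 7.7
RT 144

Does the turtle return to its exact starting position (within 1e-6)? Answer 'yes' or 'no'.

Answer: no

Derivation:
Executing turtle program step by step:
Start: pos=(-7,7), heading=45, pen down
PU: pen up
LT 108: heading 45 -> 153
RT 60: heading 153 -> 93
REPEAT 5 [
  -- iteration 1/5 --
  LT 19: heading 93 -> 112
  RT 90: heading 112 -> 22
  -- iteration 2/5 --
  LT 19: heading 22 -> 41
  RT 90: heading 41 -> 311
  -- iteration 3/5 --
  LT 19: heading 311 -> 330
  RT 90: heading 330 -> 240
  -- iteration 4/5 --
  LT 19: heading 240 -> 259
  RT 90: heading 259 -> 169
  -- iteration 5/5 --
  LT 19: heading 169 -> 188
  RT 90: heading 188 -> 98
]
FD 5.2: (-7,7) -> (-7.724,12.149) [heading=98, move]
FD 7.7: (-7.724,12.149) -> (-8.795,19.774) [heading=98, move]
RT 144: heading 98 -> 314
Final: pos=(-8.795,19.774), heading=314, 0 segment(s) drawn

Start position: (-7, 7)
Final position: (-8.795, 19.774)
Distance = 12.9; >= 1e-6 -> NOT closed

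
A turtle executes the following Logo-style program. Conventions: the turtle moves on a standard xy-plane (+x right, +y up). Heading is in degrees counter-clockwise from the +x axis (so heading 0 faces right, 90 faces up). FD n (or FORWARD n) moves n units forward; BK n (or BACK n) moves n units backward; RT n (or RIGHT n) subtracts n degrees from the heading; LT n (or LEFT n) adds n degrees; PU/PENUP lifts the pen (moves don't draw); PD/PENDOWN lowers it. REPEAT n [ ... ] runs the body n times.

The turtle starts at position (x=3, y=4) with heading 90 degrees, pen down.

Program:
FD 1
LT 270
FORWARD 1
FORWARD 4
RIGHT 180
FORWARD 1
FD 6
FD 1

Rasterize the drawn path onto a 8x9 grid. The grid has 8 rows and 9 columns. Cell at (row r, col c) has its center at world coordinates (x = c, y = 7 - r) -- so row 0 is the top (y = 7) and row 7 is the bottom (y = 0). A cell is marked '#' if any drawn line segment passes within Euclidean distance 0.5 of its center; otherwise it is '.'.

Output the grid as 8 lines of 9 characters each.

Answer: .........
.........
#########
...#.....
.........
.........
.........
.........

Derivation:
Segment 0: (3,4) -> (3,5)
Segment 1: (3,5) -> (4,5)
Segment 2: (4,5) -> (8,5)
Segment 3: (8,5) -> (7,5)
Segment 4: (7,5) -> (1,5)
Segment 5: (1,5) -> (0,5)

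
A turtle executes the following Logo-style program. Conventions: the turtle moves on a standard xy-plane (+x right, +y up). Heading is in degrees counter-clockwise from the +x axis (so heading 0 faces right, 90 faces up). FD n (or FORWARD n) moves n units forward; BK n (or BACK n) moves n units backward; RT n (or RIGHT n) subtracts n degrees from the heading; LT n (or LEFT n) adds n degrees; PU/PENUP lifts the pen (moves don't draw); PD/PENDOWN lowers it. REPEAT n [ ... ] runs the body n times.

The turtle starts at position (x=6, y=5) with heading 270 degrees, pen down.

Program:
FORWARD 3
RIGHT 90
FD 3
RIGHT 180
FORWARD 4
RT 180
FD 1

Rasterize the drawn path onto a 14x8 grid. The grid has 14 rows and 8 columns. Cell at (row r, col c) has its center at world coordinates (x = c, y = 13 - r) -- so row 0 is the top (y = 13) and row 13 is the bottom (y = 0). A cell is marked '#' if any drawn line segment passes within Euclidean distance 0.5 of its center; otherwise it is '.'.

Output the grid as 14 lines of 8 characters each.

Segment 0: (6,5) -> (6,2)
Segment 1: (6,2) -> (3,2)
Segment 2: (3,2) -> (7,2)
Segment 3: (7,2) -> (6,2)

Answer: ........
........
........
........
........
........
........
........
......#.
......#.
......#.
...#####
........
........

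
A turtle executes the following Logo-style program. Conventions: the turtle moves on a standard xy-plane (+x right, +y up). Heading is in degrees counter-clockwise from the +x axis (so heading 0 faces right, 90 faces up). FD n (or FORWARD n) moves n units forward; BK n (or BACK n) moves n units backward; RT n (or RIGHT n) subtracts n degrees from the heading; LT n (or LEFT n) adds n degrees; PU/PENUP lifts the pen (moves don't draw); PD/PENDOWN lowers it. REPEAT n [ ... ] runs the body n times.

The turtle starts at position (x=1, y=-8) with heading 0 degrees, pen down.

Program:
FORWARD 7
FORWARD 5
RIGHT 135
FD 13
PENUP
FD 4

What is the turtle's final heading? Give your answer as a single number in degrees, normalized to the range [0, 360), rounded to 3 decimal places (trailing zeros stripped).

Answer: 225

Derivation:
Executing turtle program step by step:
Start: pos=(1,-8), heading=0, pen down
FD 7: (1,-8) -> (8,-8) [heading=0, draw]
FD 5: (8,-8) -> (13,-8) [heading=0, draw]
RT 135: heading 0 -> 225
FD 13: (13,-8) -> (3.808,-17.192) [heading=225, draw]
PU: pen up
FD 4: (3.808,-17.192) -> (0.979,-20.021) [heading=225, move]
Final: pos=(0.979,-20.021), heading=225, 3 segment(s) drawn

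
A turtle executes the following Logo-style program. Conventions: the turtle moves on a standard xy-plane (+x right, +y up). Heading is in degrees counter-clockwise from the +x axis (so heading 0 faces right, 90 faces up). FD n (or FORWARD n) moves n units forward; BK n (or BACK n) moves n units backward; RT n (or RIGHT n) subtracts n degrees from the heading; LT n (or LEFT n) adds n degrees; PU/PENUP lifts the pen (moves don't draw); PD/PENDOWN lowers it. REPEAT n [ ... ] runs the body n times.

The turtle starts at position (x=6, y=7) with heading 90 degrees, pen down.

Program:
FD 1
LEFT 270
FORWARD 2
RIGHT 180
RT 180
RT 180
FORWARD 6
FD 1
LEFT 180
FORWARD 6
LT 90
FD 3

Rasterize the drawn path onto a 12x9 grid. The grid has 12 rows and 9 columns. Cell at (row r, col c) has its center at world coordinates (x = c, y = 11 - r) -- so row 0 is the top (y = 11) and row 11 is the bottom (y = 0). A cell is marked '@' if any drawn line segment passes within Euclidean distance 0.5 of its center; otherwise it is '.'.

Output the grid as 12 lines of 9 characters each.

Answer: .......@.
.......@.
.......@.
.@@@@@@@@
......@..
.........
.........
.........
.........
.........
.........
.........

Derivation:
Segment 0: (6,7) -> (6,8)
Segment 1: (6,8) -> (8,8)
Segment 2: (8,8) -> (2,8)
Segment 3: (2,8) -> (1,8)
Segment 4: (1,8) -> (7,8)
Segment 5: (7,8) -> (7,11)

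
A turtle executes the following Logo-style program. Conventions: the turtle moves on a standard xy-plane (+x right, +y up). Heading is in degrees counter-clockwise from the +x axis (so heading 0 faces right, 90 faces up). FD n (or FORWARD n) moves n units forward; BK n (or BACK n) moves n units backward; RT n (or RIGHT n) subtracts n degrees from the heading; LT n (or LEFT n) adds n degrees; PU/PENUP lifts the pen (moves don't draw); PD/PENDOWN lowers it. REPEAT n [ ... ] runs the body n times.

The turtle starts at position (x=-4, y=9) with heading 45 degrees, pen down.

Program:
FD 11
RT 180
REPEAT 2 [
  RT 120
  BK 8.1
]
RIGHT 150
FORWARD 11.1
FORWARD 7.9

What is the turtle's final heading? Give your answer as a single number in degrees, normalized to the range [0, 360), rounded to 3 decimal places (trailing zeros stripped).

Answer: 195

Derivation:
Executing turtle program step by step:
Start: pos=(-4,9), heading=45, pen down
FD 11: (-4,9) -> (3.778,16.778) [heading=45, draw]
RT 180: heading 45 -> 225
REPEAT 2 [
  -- iteration 1/2 --
  RT 120: heading 225 -> 105
  BK 8.1: (3.778,16.778) -> (5.875,8.954) [heading=105, draw]
  -- iteration 2/2 --
  RT 120: heading 105 -> 345
  BK 8.1: (5.875,8.954) -> (-1.949,11.051) [heading=345, draw]
]
RT 150: heading 345 -> 195
FD 11.1: (-1.949,11.051) -> (-12.671,8.178) [heading=195, draw]
FD 7.9: (-12.671,8.178) -> (-20.302,6.133) [heading=195, draw]
Final: pos=(-20.302,6.133), heading=195, 5 segment(s) drawn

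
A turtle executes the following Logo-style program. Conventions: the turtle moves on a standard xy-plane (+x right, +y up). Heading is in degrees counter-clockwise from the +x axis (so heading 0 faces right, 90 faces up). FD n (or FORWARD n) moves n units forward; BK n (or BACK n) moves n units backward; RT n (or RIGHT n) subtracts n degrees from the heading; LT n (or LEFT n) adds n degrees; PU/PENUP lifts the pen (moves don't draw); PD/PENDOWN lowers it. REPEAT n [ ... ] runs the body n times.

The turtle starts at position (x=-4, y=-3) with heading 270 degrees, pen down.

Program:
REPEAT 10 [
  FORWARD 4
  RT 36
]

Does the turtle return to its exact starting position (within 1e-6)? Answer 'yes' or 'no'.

Executing turtle program step by step:
Start: pos=(-4,-3), heading=270, pen down
REPEAT 10 [
  -- iteration 1/10 --
  FD 4: (-4,-3) -> (-4,-7) [heading=270, draw]
  RT 36: heading 270 -> 234
  -- iteration 2/10 --
  FD 4: (-4,-7) -> (-6.351,-10.236) [heading=234, draw]
  RT 36: heading 234 -> 198
  -- iteration 3/10 --
  FD 4: (-6.351,-10.236) -> (-10.155,-11.472) [heading=198, draw]
  RT 36: heading 198 -> 162
  -- iteration 4/10 --
  FD 4: (-10.155,-11.472) -> (-13.96,-10.236) [heading=162, draw]
  RT 36: heading 162 -> 126
  -- iteration 5/10 --
  FD 4: (-13.96,-10.236) -> (-16.311,-7) [heading=126, draw]
  RT 36: heading 126 -> 90
  -- iteration 6/10 --
  FD 4: (-16.311,-7) -> (-16.311,-3) [heading=90, draw]
  RT 36: heading 90 -> 54
  -- iteration 7/10 --
  FD 4: (-16.311,-3) -> (-13.96,0.236) [heading=54, draw]
  RT 36: heading 54 -> 18
  -- iteration 8/10 --
  FD 4: (-13.96,0.236) -> (-10.155,1.472) [heading=18, draw]
  RT 36: heading 18 -> 342
  -- iteration 9/10 --
  FD 4: (-10.155,1.472) -> (-6.351,0.236) [heading=342, draw]
  RT 36: heading 342 -> 306
  -- iteration 10/10 --
  FD 4: (-6.351,0.236) -> (-4,-3) [heading=306, draw]
  RT 36: heading 306 -> 270
]
Final: pos=(-4,-3), heading=270, 10 segment(s) drawn

Start position: (-4, -3)
Final position: (-4, -3)
Distance = 0; < 1e-6 -> CLOSED

Answer: yes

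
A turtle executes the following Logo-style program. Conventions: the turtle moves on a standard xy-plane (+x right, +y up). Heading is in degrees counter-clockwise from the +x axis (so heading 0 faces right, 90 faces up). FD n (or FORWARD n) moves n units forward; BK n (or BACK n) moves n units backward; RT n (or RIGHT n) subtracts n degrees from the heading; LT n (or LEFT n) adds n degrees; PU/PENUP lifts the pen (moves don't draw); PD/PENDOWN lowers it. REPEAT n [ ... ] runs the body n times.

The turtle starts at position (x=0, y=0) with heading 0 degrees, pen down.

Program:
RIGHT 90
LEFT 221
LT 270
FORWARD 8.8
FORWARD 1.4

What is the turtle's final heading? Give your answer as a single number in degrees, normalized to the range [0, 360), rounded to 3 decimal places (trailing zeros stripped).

Answer: 41

Derivation:
Executing turtle program step by step:
Start: pos=(0,0), heading=0, pen down
RT 90: heading 0 -> 270
LT 221: heading 270 -> 131
LT 270: heading 131 -> 41
FD 8.8: (0,0) -> (6.641,5.773) [heading=41, draw]
FD 1.4: (6.641,5.773) -> (7.698,6.692) [heading=41, draw]
Final: pos=(7.698,6.692), heading=41, 2 segment(s) drawn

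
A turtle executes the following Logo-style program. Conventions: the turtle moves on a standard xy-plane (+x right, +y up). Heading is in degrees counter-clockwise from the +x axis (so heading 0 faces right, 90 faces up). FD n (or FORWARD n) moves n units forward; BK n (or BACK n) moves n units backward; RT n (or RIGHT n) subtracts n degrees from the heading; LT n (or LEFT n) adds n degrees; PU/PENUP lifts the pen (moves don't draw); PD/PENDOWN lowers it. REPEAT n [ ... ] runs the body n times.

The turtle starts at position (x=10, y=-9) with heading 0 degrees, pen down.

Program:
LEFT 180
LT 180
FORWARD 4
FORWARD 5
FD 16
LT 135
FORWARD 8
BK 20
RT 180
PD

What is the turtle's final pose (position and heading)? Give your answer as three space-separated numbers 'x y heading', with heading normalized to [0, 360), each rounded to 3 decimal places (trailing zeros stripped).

Answer: 43.485 -17.485 315

Derivation:
Executing turtle program step by step:
Start: pos=(10,-9), heading=0, pen down
LT 180: heading 0 -> 180
LT 180: heading 180 -> 0
FD 4: (10,-9) -> (14,-9) [heading=0, draw]
FD 5: (14,-9) -> (19,-9) [heading=0, draw]
FD 16: (19,-9) -> (35,-9) [heading=0, draw]
LT 135: heading 0 -> 135
FD 8: (35,-9) -> (29.343,-3.343) [heading=135, draw]
BK 20: (29.343,-3.343) -> (43.485,-17.485) [heading=135, draw]
RT 180: heading 135 -> 315
PD: pen down
Final: pos=(43.485,-17.485), heading=315, 5 segment(s) drawn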